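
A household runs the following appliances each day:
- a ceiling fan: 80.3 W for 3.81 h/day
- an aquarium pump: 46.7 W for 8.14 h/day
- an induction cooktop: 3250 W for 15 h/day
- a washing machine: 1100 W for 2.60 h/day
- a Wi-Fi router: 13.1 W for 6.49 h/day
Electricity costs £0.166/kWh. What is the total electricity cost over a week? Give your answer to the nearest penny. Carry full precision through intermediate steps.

ceiling fan: 80.3 W × 3.81 h × 7 d = 2,142 Wh = 2.142 kWh
aquarium pump: 46.7 W × 8.14 h × 7 d = 2,661 Wh = 2.661 kWh
induction cooktop: 3250 W × 15 h × 7 d = 341,250 Wh = 341.2 kWh
washing machine: 1100 W × 2.60 h × 7 d = 20,020 Wh = 20.02 kWh
Wi-Fi router: 13.1 W × 6.49 h × 7 d = 595 Wh = 0.5951 kWh
Total energy = 2.142 + 2.661 + 341.2 + 20.02 + 0.5951 = 366.7 kWh
Cost = 366.7 kWh × £0.166 = £60.87

£60.87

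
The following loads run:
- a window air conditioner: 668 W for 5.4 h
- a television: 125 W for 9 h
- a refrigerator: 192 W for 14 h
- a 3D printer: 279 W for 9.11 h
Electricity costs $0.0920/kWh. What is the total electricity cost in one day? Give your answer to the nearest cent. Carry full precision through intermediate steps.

$0.92

window air conditioner: 668 W × 5.4 h = 3,607 Wh = 3.607 kWh
television: 125 W × 9 h = 1,125 Wh = 1.125 kWh
refrigerator: 192 W × 14 h = 2,688 Wh = 2.688 kWh
3D printer: 279 W × 9.11 h = 2,542 Wh = 2.542 kWh
Total energy = 3.607 + 1.125 + 2.688 + 2.542 = 9.962 kWh
Cost = 9.962 kWh × $0.0920 = $0.92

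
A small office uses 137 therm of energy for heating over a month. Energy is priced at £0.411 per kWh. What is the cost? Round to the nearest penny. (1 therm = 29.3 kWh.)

£1649.80

137 therm × (29.3 kWh/therm) = 4,014 kWh
Cost = 4,014 kWh × £0.411/kWh = £1,649.80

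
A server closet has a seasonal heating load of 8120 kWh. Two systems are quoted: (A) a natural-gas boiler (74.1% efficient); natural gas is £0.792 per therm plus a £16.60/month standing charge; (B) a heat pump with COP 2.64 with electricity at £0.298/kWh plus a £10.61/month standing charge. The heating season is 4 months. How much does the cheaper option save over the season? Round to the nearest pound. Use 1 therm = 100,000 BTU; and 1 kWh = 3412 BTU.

Heat load = 8120 kWh × 3412 = 27,705,440 BTU
Gas: input = 27,705,440 / 0.741 = 37,389,258 BTU = 373.9 therm → 373.9 × £0.792 = £296.12; + 4 × £16.60 standing = £362.52
Heat pump: 27,705,440 BTU / 3412 = 8,120 kWh heat; / 2.64 = 3,076 kWh in → × £0.298 = £916.58; + 4 × £10.61 standing = £959.02
Difference = |£362.52 − £959.02| = £596.49 ≈ £596

£596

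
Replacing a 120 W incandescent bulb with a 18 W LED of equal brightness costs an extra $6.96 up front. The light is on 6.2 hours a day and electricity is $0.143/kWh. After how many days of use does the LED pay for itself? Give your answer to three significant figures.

77 days

Power saved = 120 − 18 = 102 W
Daily energy saved = 102 W × 6.2 h = 632.4 Wh = 0.6324 kWh
Daily savings = 0.6324 × $0.143 = $0.0904
Payback = $6.96 / $0.0904 per day = 76.96 days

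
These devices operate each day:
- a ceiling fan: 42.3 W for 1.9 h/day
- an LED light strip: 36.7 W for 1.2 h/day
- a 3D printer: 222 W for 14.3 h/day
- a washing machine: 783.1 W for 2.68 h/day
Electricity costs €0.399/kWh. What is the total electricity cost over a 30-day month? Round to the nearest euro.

ceiling fan: 42.3 W × 1.9 h × 30 d = 2,411 Wh = 2.411 kWh
LED light strip: 36.7 W × 1.2 h × 30 d = 1,321 Wh = 1.321 kWh
3D printer: 222 W × 14.3 h × 30 d = 95,238 Wh = 95.24 kWh
washing machine: 783.1 W × 2.68 h × 30 d = 62,961 Wh = 62.96 kWh
Total energy = 2.411 + 1.321 + 95.24 + 62.96 = 161.9 kWh
Cost = 161.9 kWh × €0.399 = €64.61 ≈ €65

€65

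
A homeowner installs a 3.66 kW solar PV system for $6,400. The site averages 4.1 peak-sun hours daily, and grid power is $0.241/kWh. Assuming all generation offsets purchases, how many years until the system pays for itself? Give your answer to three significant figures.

Daily generation = 3.66 kW × 4.1 h = 15.01 kWh
Annual generation = 15.01 × 365 = 5477.2 kWh
Annual savings = 5477.2 × $0.241 = $1,320.00
Payback = $6,400 / $1,320.00 = 4.85 years

4.85 years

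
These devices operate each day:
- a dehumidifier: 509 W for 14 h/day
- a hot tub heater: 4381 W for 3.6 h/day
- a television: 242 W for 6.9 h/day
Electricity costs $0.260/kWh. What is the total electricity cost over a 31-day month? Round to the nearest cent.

$198.01

dehumidifier: 509 W × 14 h × 31 d = 220,906 Wh = 220.9 kWh
hot tub heater: 4381 W × 3.6 h × 31 d = 488,920 Wh = 488.9 kWh
television: 242 W × 6.9 h × 31 d = 51,764 Wh = 51.76 kWh
Total energy = 220.9 + 488.9 + 51.76 = 761.6 kWh
Cost = 761.6 kWh × $0.260 = $198.01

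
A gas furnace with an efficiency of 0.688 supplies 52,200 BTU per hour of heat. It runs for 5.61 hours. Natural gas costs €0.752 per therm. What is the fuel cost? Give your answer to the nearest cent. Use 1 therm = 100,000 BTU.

Heat delivered = 52,200 BTU/h × 5.61 h = 292,842 BTU
Gas input = 292,842 / 0.688 = 425,642 BTU
= 425,642 / 100,000 = 4.256 therm
Cost = 4.256 × €0.752/therm = €3.20

€3.20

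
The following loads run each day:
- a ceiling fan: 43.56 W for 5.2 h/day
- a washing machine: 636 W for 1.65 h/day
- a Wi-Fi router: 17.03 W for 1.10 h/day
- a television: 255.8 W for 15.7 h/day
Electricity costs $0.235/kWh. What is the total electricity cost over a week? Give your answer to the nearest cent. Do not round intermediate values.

$8.74

ceiling fan: 43.56 W × 5.2 h × 7 d = 1,586 Wh = 1.586 kWh
washing machine: 636 W × 1.65 h × 7 d = 7,346 Wh = 7.346 kWh
Wi-Fi router: 17.03 W × 1.10 h × 7 d = 131 Wh = 0.1311 kWh
television: 255.8 W × 15.7 h × 7 d = 28,112 Wh = 28.11 kWh
Total energy = 1.586 + 7.346 + 0.1311 + 28.11 = 37.17 kWh
Cost = 37.17 kWh × $0.235 = $8.74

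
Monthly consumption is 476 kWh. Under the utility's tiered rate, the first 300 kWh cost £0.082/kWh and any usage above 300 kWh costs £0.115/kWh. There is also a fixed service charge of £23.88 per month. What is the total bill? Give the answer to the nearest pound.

First 300 kWh × £0.082 = £24.60
Remaining 176 kWh × £0.115 = £20.24
Energy charge = £44.84; + service £23.88 = £68.72 ≈ £69

£69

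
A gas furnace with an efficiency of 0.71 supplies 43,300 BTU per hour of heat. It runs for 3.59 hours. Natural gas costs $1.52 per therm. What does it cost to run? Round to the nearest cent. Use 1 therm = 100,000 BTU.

$3.33

Heat delivered = 43,300 BTU/h × 3.59 h = 155,447 BTU
Gas input = 155,447 / 0.71 = 218,939 BTU
= 218,939 / 100,000 = 2.189 therm
Cost = 2.189 × $1.52/therm = $3.33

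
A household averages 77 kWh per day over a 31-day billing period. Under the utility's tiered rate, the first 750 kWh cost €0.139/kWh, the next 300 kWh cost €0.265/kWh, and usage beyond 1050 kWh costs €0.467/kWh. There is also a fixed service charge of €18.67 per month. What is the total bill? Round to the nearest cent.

Usage = 77 kWh/day × 31 days = 2387 kWh
First 750 kWh × €0.139 = €104.25
Next 300 kWh × €0.265 = €79.50
Remaining 1337 kWh × €0.467 = €624.38
Energy charge = €808.13; + service €18.67 = €826.80

€826.80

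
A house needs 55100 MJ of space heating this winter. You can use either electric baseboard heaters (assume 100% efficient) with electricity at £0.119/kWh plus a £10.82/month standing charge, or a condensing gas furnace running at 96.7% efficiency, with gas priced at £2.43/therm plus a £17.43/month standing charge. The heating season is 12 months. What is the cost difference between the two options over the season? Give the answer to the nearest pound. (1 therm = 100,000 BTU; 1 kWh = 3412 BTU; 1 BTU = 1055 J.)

£430

Heat load = 55100 MJ = 55,100,000,000 J / 1055 = 52,227,488 BTU
Gas: input = 52,227,488 / 0.967 = 54,009,812 BTU = 540.1 therm → 540.1 × £2.43 = £1,312.44; + 12 × £17.43 standing = £1,521.60
Electric: 52,227,488 BTU / 3412 = 15,310 kWh → × £0.119 = £1,821.53; + 12 × £10.82 standing = £1,951.37
Difference = |£1,521.60 − £1,951.37| = £429.77 ≈ £430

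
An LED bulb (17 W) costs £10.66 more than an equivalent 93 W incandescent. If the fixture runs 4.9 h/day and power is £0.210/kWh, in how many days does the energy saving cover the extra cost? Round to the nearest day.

136 days

Power saved = 93 − 17 = 76 W
Daily energy saved = 76 W × 4.9 h = 372.4 Wh = 0.3724 kWh
Daily savings = 0.3724 × £0.210 = £0.0782
Payback = £10.66 / £0.0782 per day = 136.3 days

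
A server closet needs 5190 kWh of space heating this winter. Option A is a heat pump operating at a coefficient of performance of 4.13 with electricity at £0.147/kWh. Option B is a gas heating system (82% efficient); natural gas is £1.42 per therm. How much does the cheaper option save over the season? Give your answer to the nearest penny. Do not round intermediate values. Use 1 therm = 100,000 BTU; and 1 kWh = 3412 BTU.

£121.93

Heat load = 5190 kWh × 3412 = 17,708,280 BTU
Gas: input = 17,708,280 / 0.82 = 21,595,463 BTU = 216 therm → 216 × £1.42 = £306.66
Heat pump: 17,708,280 BTU / 3412 = 5,190 kWh heat; / 4.13 = 1,257 kWh in → × £0.147 = £184.73
Difference = |£306.66 − £184.73| = £121.93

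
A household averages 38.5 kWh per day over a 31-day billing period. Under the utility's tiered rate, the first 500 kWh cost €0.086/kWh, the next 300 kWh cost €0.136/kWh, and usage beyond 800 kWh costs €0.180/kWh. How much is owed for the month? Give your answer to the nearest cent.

Usage = 38.5 kWh/day × 31 days = 1193.5 kWh
First 500 kWh × €0.086 = €43.00
Next 300 kWh × €0.136 = €40.80
Remaining 393.5 kWh × €0.180 = €70.83
Total = €154.63

€154.63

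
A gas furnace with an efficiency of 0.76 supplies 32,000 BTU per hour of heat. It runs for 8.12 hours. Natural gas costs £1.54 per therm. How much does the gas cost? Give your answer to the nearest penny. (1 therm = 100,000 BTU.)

Heat delivered = 32,000 BTU/h × 8.12 h = 259,840 BTU
Gas input = 259,840 / 0.76 = 341,895 BTU
= 341,895 / 100,000 = 3.419 therm
Cost = 3.419 × £1.54/therm = £5.27

£5.27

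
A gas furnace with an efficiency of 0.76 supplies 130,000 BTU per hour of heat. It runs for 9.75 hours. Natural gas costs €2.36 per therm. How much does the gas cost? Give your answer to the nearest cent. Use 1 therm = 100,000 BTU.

Heat delivered = 130,000 BTU/h × 9.75 h = 1,267,500 BTU
Gas input = 1,267,500 / 0.76 = 1,667,763 BTU
= 1,667,763 / 100,000 = 16.68 therm
Cost = 16.68 × €2.36/therm = €39.36

€39.36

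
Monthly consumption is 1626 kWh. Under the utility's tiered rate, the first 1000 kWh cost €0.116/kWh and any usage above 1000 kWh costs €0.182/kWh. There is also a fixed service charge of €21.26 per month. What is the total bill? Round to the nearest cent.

€251.19

First 1000 kWh × €0.116 = €116.00
Remaining 626 kWh × €0.182 = €113.93
Energy charge = €229.93; + service €21.26 = €251.19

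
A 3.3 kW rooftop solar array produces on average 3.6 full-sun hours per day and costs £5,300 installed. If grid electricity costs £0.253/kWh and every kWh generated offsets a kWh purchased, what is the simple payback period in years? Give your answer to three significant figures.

Daily generation = 3.3 kW × 3.6 h = 11.88 kWh
Annual generation = 11.88 × 365 = 4336.2 kWh
Annual savings = 4336.2 × £0.253 = £1,097.06
Payback = £5,300 / £1,097.06 = 4.83 years

4.83 years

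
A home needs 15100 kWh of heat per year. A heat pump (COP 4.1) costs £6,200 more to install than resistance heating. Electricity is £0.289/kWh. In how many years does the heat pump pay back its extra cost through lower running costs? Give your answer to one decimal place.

Resistance: 15100 kWh × £0.289 = £4,363.90/yr
Heat pump: 15100 / 4.1 = 3683 kWh in → × £0.289 = £1,064.37/yr
Annual savings = £3,299.53
Payback = £6,200 / £3,299.53 = 1.88 years

1.9 years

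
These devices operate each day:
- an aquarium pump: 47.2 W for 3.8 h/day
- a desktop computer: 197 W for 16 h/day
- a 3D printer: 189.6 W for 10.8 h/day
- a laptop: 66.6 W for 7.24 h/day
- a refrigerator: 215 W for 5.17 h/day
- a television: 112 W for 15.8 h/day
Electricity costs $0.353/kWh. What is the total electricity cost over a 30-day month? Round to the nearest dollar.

aquarium pump: 47.2 W × 3.8 h × 30 d = 5,381 Wh = 5.381 kWh
desktop computer: 197 W × 16 h × 30 d = 94,560 Wh = 94.56 kWh
3D printer: 189.6 W × 10.8 h × 30 d = 61,430 Wh = 61.43 kWh
laptop: 66.6 W × 7.24 h × 30 d = 14,466 Wh = 14.47 kWh
refrigerator: 215 W × 5.17 h × 30 d = 33,346 Wh = 33.35 kWh
television: 112 W × 15.8 h × 30 d = 53,088 Wh = 53.09 kWh
Total energy = 5.381 + 94.56 + 61.43 + 14.47 + 33.35 + 53.09 = 262.3 kWh
Cost = 262.3 kWh × $0.353 = $92.58 ≈ $93

$93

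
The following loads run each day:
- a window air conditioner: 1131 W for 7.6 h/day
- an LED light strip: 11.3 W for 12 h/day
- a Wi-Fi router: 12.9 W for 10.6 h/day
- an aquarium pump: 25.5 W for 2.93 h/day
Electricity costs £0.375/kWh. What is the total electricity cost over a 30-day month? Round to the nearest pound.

window air conditioner: 1131 W × 7.6 h × 30 d = 257,868 Wh = 257.9 kWh
LED light strip: 11.3 W × 12 h × 30 d = 4,068 Wh = 4.068 kWh
Wi-Fi router: 12.9 W × 10.6 h × 30 d = 4,102 Wh = 4.102 kWh
aquarium pump: 25.5 W × 2.93 h × 30 d = 2,241 Wh = 2.241 kWh
Total energy = 257.9 + 4.068 + 4.102 + 2.241 = 268.3 kWh
Cost = 268.3 kWh × £0.375 = £100.60 ≈ £101

£101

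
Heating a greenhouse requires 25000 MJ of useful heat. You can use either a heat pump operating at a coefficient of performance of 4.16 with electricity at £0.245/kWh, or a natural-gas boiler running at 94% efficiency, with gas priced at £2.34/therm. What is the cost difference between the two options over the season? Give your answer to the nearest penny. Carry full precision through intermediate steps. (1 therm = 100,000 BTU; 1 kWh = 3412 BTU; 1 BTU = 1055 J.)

Heat load = 25000 MJ = 25,000,000,000 J / 1055 = 23,696,682 BTU
Gas: input = 23,696,682 / 0.94 = 25,209,237 BTU = 252.1 therm → 252.1 × £2.34 = £589.90
Heat pump: 23,696,682 BTU / 3412 = 6,945 kWh heat; / 4.16 = 1,669 kWh in → × £0.245 = £409.03
Difference = |£589.90 − £409.03| = £180.87

£180.87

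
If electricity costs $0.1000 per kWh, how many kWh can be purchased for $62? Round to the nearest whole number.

$62 / $0.1000 per kWh = 620 kWh

620 kWh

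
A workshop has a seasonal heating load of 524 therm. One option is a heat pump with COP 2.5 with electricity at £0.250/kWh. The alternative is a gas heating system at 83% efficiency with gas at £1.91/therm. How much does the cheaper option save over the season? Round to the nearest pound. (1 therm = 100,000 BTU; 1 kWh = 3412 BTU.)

Heat load = 524 therm × 100,000 = 52,400,000 BTU
Gas: input = 52,400,000 / 0.830 = 63,132,530 BTU = 631.3 therm → 631.3 × £1.91 = £1,205.83
Heat pump: 52,400,000 BTU / 3412 = 15,360 kWh heat; / 2.5 = 6,143 kWh in → × £0.250 = £1,535.76
Difference = |£1,205.83 − £1,535.76| = £329.92 ≈ £330

£330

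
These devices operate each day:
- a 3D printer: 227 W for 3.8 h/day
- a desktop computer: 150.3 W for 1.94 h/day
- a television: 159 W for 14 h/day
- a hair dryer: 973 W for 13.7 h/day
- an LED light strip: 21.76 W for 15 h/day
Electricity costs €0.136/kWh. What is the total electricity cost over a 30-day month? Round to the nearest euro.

3D printer: 227 W × 3.8 h × 30 d = 25,878 Wh = 25.88 kWh
desktop computer: 150.3 W × 1.94 h × 30 d = 8,747 Wh = 8.747 kWh
television: 159 W × 14 h × 30 d = 66,780 Wh = 66.78 kWh
hair dryer: 973 W × 13.7 h × 30 d = 399,903 Wh = 399.9 kWh
LED light strip: 21.76 W × 15 h × 30 d = 9,792 Wh = 9.792 kWh
Total energy = 25.88 + 8.747 + 66.78 + 399.9 + 9.792 = 511.1 kWh
Cost = 511.1 kWh × €0.136 = €69.51 ≈ €70

€70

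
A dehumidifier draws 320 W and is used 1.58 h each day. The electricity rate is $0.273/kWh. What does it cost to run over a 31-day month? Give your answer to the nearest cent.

Energy = 320 W × 1.58 h/day × 31 days = 15,674 Wh = 15.67 kWh
Cost = 15.67 kWh × $0.273/kWh = $4.28

$4.28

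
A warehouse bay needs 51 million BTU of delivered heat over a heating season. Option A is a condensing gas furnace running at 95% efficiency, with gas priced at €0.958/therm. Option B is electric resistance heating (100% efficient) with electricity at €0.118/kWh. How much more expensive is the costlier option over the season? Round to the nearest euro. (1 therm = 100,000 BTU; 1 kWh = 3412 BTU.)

Heat load = 51 × 10⁶ BTU = 51,000,000 BTU
Gas: input = 51,000,000 / 0.95 = 53,684,211 BTU = 536.8 therm → 536.8 × €0.958 = €514.29
Electric: 51,000,000 BTU / 3412 = 14,950 kWh → × €0.118 = €1,763.77
Difference = |€514.29 − €1,763.77| = €1,249.48 ≈ €1249

€1249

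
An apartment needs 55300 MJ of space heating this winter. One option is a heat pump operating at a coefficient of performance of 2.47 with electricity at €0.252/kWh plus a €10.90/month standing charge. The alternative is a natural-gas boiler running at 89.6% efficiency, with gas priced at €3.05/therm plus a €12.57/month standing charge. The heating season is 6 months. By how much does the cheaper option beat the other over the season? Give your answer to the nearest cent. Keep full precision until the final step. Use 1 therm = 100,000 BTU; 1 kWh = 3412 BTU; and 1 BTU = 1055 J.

Heat load = 55300 MJ = 55,300,000,000 J / 1055 = 52,417,062 BTU
Gas: input = 52,417,062 / 0.896 = 58,501,185 BTU = 585 therm → 585 × €3.05 = €1,784.29; + 6 × €12.57 standing = €1,859.71
Heat pump: 52,417,062 BTU / 3412 = 15,360 kWh heat; / 2.47 = 6,220 kWh in → × €0.252 = €1,567.35; + 6 × €10.90 standing = €1,632.75
Difference = |€1,859.71 − €1,632.75| = €226.95

€226.95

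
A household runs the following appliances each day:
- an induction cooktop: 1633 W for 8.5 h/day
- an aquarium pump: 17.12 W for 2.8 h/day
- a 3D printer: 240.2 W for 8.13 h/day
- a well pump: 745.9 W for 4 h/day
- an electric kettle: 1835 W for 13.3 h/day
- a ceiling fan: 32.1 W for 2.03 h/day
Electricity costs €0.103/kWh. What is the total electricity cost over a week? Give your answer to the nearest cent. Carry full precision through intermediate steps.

€31.24

induction cooktop: 1633 W × 8.5 h × 7 d = 97,164 Wh = 97.16 kWh
aquarium pump: 17.12 W × 2.8 h × 7 d = 336 Wh = 0.3356 kWh
3D printer: 240.2 W × 8.13 h × 7 d = 13,670 Wh = 13.67 kWh
well pump: 745.9 W × 4 h × 7 d = 20,885 Wh = 20.89 kWh
electric kettle: 1835 W × 13.3 h × 7 d = 170,838 Wh = 170.8 kWh
ceiling fan: 32.1 W × 2.03 h × 7 d = 456 Wh = 0.4561 kWh
Total energy = 97.16 + 0.3356 + 13.67 + 20.89 + 170.8 + 0.4561 = 303.3 kWh
Cost = 303.3 kWh × €0.103 = €31.24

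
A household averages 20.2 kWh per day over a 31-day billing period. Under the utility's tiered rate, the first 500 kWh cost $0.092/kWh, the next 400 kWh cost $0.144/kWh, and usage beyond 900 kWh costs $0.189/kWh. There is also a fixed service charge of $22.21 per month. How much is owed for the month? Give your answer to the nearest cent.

$86.38

Usage = 20.2 kWh/day × 31 days = 626.2 kWh
First 500 kWh × $0.092 = $46.00
Next 126.2 kWh × $0.144 = $18.17
Remaining tier: 0 kWh (not reached)
Energy charge = $64.17; + service $22.21 = $86.38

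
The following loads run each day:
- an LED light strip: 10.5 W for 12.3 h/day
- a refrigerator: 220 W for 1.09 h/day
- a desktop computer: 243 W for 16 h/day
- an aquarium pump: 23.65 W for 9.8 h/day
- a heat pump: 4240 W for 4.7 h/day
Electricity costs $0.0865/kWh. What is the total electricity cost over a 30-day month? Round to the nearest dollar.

LED light strip: 10.5 W × 12.3 h × 30 d = 3,874 Wh = 3.874 kWh
refrigerator: 220 W × 1.09 h × 30 d = 7,194 Wh = 7.194 kWh
desktop computer: 243 W × 16 h × 30 d = 116,640 Wh = 116.6 kWh
aquarium pump: 23.65 W × 9.8 h × 30 d = 6,953 Wh = 6.953 kWh
heat pump: 4240 W × 4.7 h × 30 d = 597,840 Wh = 597.8 kWh
Total energy = 3.874 + 7.194 + 116.6 + 6.953 + 597.8 = 732.5 kWh
Cost = 732.5 kWh × $0.0865 = $63.36 ≈ $63

$63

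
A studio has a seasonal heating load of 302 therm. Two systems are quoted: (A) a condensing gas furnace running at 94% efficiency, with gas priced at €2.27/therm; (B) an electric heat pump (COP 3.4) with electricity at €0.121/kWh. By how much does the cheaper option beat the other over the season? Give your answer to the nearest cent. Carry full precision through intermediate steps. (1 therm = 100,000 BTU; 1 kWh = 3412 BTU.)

€414.30

Heat load = 302 therm × 100,000 = 30,200,000 BTU
Gas: input = 30,200,000 / 0.94 = 32,127,660 BTU = 321.3 therm → 321.3 × €2.27 = €729.30
Heat pump: 30,200,000 BTU / 3412 = 8,851 kWh heat; / 3.4 = 2,603 kWh in → × €0.121 = €315.00
Difference = |€729.30 − €315.00| = €414.30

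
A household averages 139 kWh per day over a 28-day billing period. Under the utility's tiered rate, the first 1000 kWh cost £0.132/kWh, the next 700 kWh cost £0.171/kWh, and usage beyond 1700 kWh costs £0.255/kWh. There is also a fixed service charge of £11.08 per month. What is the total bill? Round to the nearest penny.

£821.74

Usage = 139 kWh/day × 28 days = 3892 kWh
First 1000 kWh × £0.132 = £132.00
Next 700 kWh × £0.171 = £119.70
Remaining 2192 kWh × £0.255 = £558.96
Energy charge = £810.66; + service £11.08 = £821.74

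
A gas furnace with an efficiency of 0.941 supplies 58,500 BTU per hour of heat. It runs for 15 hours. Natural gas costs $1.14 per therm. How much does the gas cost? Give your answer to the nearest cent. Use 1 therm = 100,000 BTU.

Heat delivered = 58,500 BTU/h × 15 h = 877,500 BTU
Gas input = 877,500 / 0.941 = 932,519 BTU
= 932,519 / 100,000 = 9.325 therm
Cost = 9.325 × $1.14/therm = $10.63

$10.63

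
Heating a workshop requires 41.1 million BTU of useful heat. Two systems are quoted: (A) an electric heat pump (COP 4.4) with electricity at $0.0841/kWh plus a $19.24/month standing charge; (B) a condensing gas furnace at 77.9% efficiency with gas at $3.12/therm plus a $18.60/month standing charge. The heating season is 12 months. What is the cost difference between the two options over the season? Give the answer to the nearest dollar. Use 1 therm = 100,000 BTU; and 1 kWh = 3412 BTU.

$1408

Heat load = 41.1 × 10⁶ BTU = 41,100,000 BTU
Gas: input = 41,100,000 / 0.779 = 52,759,949 BTU = 527.6 therm → 527.6 × $3.12 = $1,646.11; + 12 × $18.60 standing = $1,869.31
Heat pump: 41,100,000 BTU / 3412 = 12,050 kWh heat; / 4.4 = 2,738 kWh in → × $0.0841 = $230.24; + 12 × $19.24 standing = $461.12
Difference = |$1,869.31 − $461.12| = $1,408.19 ≈ $1408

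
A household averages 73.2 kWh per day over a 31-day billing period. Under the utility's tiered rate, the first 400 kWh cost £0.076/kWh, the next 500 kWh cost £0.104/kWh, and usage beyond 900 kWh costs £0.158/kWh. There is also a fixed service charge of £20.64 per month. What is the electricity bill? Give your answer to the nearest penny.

Usage = 73.2 kWh/day × 31 days = 2269.2 kWh
First 400 kWh × £0.076 = £30.40
Next 500 kWh × £0.104 = £52.00
Remaining 1369.2 kWh × £0.158 = £216.33
Energy charge = £298.73; + service £20.64 = £319.37

£319.37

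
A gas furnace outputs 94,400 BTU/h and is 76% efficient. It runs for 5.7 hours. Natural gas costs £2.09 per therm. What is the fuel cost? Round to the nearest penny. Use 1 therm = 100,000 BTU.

£14.80

Heat delivered = 94,400 BTU/h × 5.7 h = 538,080 BTU
Gas input = 538,080 / 0.76 = 708,000 BTU
= 708,000 / 100,000 = 7.08 therm
Cost = 7.08 × £2.09/therm = £14.80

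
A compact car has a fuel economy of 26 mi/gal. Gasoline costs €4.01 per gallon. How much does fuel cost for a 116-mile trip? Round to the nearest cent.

Fuel = 116 mi / 26 mpg = 4.462 gal
Cost = 4.462 gal × €4.01/gal = €17.89

€17.89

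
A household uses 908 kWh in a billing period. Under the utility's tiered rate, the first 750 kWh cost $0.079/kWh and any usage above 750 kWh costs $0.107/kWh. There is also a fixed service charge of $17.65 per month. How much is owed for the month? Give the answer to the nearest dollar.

$94

First 750 kWh × $0.079 = $59.25
Remaining 158 kWh × $0.107 = $16.91
Energy charge = $76.16; + service $17.65 = $93.81 ≈ $94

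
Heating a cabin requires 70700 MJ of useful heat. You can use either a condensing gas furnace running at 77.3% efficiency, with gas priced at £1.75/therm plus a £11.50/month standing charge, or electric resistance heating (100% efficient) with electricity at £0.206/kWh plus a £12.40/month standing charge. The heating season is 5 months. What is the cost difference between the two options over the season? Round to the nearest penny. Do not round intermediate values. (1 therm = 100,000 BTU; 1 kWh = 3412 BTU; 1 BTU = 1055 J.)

£2533.35

Heat load = 70700 MJ = 70,700,000,000 J / 1055 = 67,014,218 BTU
Gas: input = 67,014,218 / 0.773 = 86,693,684 BTU = 866.9 therm → 866.9 × £1.75 = £1,517.14; + 5 × £11.50 standing = £1,574.64
Electric: 67,014,218 BTU / 3412 = 19,640 kWh → × £0.206 = £4,045.99; + 5 × £12.40 standing = £4,107.99
Difference = |£1,574.64 − £4,107.99| = £2,533.35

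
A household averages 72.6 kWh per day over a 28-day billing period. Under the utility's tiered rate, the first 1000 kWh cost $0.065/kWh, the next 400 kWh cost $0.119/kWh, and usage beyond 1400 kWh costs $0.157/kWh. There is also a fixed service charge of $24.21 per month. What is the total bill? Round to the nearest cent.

Usage = 72.6 kWh/day × 28 days = 2032.8 kWh
First 1000 kWh × $0.065 = $65.00
Next 400 kWh × $0.119 = $47.60
Remaining 632.8 kWh × $0.157 = $99.35
Energy charge = $211.95; + service $24.21 = $236.16

$236.16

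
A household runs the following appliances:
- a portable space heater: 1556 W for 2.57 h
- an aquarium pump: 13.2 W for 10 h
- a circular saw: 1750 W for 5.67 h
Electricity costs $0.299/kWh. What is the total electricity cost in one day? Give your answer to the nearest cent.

$4.20

portable space heater: 1556 W × 2.57 h = 3,999 Wh = 3.999 kWh
aquarium pump: 13.2 W × 10 h = 132 Wh = 0.132 kWh
circular saw: 1750 W × 5.67 h = 9,922 Wh = 9.922 kWh
Total energy = 3.999 + 0.132 + 9.922 = 14.05 kWh
Cost = 14.05 kWh × $0.299 = $4.20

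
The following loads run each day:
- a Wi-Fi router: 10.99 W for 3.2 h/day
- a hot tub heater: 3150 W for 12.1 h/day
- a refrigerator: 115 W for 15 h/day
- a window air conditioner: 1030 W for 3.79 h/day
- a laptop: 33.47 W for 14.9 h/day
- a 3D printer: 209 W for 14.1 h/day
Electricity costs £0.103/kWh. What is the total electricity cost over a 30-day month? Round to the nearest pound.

£146

Wi-Fi router: 10.99 W × 3.2 h × 30 d = 1,055 Wh = 1.055 kWh
hot tub heater: 3150 W × 12.1 h × 30 d = 1,143,450 Wh = 1,143 kWh
refrigerator: 115 W × 15 h × 30 d = 51,750 Wh = 51.75 kWh
window air conditioner: 1030 W × 3.79 h × 30 d = 117,111 Wh = 117.1 kWh
laptop: 33.47 W × 14.9 h × 30 d = 14,961 Wh = 14.96 kWh
3D printer: 209 W × 14.1 h × 30 d = 88,407 Wh = 88.41 kWh
Total energy = 1.055 + 1,143 + 51.75 + 117.1 + 14.96 + 88.41 = 1,417 kWh
Cost = 1,417 kWh × £0.103 = £145.92 ≈ £146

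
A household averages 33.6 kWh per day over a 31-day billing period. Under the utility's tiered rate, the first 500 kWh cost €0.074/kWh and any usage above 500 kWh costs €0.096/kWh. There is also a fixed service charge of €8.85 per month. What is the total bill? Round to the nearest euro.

€98

Usage = 33.6 kWh/day × 31 days = 1041.6 kWh
First 500 kWh × €0.074 = €37.00
Remaining 541.6 kWh × €0.096 = €51.99
Energy charge = €88.99; + service €8.85 = €97.84 ≈ €98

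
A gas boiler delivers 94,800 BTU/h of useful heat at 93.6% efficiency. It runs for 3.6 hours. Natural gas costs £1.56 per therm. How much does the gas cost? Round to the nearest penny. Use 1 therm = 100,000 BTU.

£5.69

Heat delivered = 94,800 BTU/h × 3.6 h = 341,280 BTU
Gas input = 341,280 / 0.936 = 364,615 BTU
= 364,615 / 100,000 = 3.646 therm
Cost = 3.646 × £1.56/therm = £5.69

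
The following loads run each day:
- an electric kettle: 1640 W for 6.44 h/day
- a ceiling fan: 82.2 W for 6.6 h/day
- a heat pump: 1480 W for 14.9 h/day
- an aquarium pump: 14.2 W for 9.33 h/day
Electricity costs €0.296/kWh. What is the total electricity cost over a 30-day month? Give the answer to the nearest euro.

electric kettle: 1640 W × 6.44 h × 30 d = 316,848 Wh = 316.8 kWh
ceiling fan: 82.2 W × 6.6 h × 30 d = 16,276 Wh = 16.28 kWh
heat pump: 1480 W × 14.9 h × 30 d = 661,560 Wh = 661.6 kWh
aquarium pump: 14.2 W × 9.33 h × 30 d = 3,975 Wh = 3.975 kWh
Total energy = 316.8 + 16.28 + 661.6 + 3.975 = 998.7 kWh
Cost = 998.7 kWh × €0.296 = €295.60 ≈ €296

€296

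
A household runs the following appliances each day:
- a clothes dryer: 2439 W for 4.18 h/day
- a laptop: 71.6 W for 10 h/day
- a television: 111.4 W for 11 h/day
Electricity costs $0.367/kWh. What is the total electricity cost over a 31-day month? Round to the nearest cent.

$138.08

clothes dryer: 2439 W × 4.18 h × 31 d = 316,046 Wh = 316 kWh
laptop: 71.6 W × 10 h × 31 d = 22,196 Wh = 22.2 kWh
television: 111.4 W × 11 h × 31 d = 37,987 Wh = 37.99 kWh
Total energy = 316 + 22.2 + 37.99 = 376.2 kWh
Cost = 376.2 kWh × $0.367 = $138.08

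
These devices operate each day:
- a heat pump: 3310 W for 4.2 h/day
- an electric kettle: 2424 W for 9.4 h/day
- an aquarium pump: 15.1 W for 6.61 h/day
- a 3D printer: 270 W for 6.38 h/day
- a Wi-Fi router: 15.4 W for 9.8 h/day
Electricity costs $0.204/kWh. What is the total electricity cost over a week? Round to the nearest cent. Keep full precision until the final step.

heat pump: 3310 W × 4.2 h × 7 d = 97,314 Wh = 97.31 kWh
electric kettle: 2424 W × 9.4 h × 7 d = 159,499 Wh = 159.5 kWh
aquarium pump: 15.1 W × 6.61 h × 7 d = 699 Wh = 0.6987 kWh
3D printer: 270 W × 6.38 h × 7 d = 12,058 Wh = 12.06 kWh
Wi-Fi router: 15.4 W × 9.8 h × 7 d = 1,056 Wh = 1.056 kWh
Total energy = 97.31 + 159.5 + 0.6987 + 12.06 + 1.056 = 270.6 kWh
Cost = 270.6 kWh × $0.204 = $55.21

$55.21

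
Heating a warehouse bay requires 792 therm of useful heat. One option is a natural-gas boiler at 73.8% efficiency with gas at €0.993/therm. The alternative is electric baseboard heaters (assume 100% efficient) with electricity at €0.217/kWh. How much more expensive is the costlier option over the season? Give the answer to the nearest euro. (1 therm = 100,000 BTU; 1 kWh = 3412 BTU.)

€3971

Heat load = 792 therm × 100,000 = 79,200,000 BTU
Gas: input = 79,200,000 / 0.738 = 107,317,073 BTU = 1,073 therm → 1,073 × €0.993 = €1,065.66
Electric: 79,200,000 BTU / 3412 = 23,210 kWh → × €0.217 = €5,037.05
Difference = |€1,065.66 − €5,037.05| = €3,971.39 ≈ €3971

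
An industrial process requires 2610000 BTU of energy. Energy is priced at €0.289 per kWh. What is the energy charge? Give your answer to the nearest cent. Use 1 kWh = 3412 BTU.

€221.07

2610000 BTU × (0.00029308 kWh/BTU) = 764.9 kWh
Cost = 764.9 kWh × €0.289/kWh = €221.07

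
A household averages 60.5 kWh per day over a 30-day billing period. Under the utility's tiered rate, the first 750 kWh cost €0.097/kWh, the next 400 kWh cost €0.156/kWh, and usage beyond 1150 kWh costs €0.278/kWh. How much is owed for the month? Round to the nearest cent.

Usage = 60.5 kWh/day × 30 days = 1815 kWh
First 750 kWh × €0.097 = €72.75
Next 400 kWh × €0.156 = €62.40
Remaining 665 kWh × €0.278 = €184.87
Total = €320.02

€320.02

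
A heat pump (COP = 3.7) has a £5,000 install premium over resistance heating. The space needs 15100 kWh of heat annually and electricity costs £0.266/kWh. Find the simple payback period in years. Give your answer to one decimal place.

1.7 years

Resistance: 15100 kWh × £0.266 = £4,016.60/yr
Heat pump: 15100 / 3.7 = 4081 kWh in → × £0.266 = £1,085.57/yr
Annual savings = £2,931.03
Payback = £5,000 / £2,931.03 = 1.71 years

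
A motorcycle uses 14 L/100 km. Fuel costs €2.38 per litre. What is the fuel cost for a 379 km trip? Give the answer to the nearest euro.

Fuel = 14 L/100 km × 379 km / 100 = 53.06 L
Cost = 53.06 L × €2.38/L = €126.28 ≈ €126

€126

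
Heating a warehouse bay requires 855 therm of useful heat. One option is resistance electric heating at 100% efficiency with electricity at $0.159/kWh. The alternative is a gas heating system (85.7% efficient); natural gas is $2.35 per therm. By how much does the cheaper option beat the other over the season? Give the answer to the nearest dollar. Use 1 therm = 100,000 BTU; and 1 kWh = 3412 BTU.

Heat load = 855 therm × 100,000 = 85,500,000 BTU
Gas: input = 85,500,000 / 0.857 = 99,766,628 BTU = 997.7 therm → 997.7 × $2.35 = $2,344.52
Electric: 85,500,000 BTU / 3412 = 25,060 kWh → × $0.159 = $3,984.32
Difference = |$2,344.52 − $3,984.32| = $1,639.80 ≈ $1640

$1640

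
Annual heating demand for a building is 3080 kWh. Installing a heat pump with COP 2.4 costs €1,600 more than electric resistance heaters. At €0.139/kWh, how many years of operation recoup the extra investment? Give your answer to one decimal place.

6.4 years

Resistance: 3080 kWh × €0.139 = €428.12/yr
Heat pump: 3080 / 2.4 = 1283 kWh in → × €0.139 = €178.38/yr
Annual savings = €249.74
Payback = €1,600 / €249.74 = 6.41 years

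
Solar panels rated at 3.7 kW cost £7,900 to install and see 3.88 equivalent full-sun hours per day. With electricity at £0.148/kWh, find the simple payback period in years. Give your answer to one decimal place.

10.2 years

Daily generation = 3.7 kW × 3.88 h = 14.36 kWh
Annual generation = 14.36 × 365 = 5239.9 kWh
Annual savings = 5239.9 × £0.148 = £775.51
Payback = £7,900 / £775.51 = 10.2 years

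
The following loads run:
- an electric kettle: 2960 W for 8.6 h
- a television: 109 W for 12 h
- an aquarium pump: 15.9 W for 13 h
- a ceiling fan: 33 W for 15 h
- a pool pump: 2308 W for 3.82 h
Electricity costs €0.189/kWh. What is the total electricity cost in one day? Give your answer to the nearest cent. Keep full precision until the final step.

electric kettle: 2960 W × 8.6 h = 25,456 Wh = 25.46 kWh
television: 109 W × 12 h = 1,308 Wh = 1.308 kWh
aquarium pump: 15.9 W × 13 h = 207 Wh = 0.2067 kWh
ceiling fan: 33 W × 15 h = 495 Wh = 0.495 kWh
pool pump: 2308 W × 3.82 h = 8,817 Wh = 8.817 kWh
Total energy = 25.46 + 1.308 + 0.2067 + 0.495 + 8.817 = 36.28 kWh
Cost = 36.28 kWh × €0.189 = €6.86

€6.86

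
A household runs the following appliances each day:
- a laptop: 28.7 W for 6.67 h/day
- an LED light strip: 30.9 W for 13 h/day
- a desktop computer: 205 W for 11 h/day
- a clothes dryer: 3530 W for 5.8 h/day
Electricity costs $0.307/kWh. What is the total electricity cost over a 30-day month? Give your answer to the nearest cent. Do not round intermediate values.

$214.80

laptop: 28.7 W × 6.67 h × 30 d = 5,743 Wh = 5.743 kWh
LED light strip: 30.9 W × 13 h × 30 d = 12,051 Wh = 12.05 kWh
desktop computer: 205 W × 11 h × 30 d = 67,650 Wh = 67.65 kWh
clothes dryer: 3530 W × 5.8 h × 30 d = 614,220 Wh = 614.2 kWh
Total energy = 5.743 + 12.05 + 67.65 + 614.2 = 699.7 kWh
Cost = 699.7 kWh × $0.307 = $214.80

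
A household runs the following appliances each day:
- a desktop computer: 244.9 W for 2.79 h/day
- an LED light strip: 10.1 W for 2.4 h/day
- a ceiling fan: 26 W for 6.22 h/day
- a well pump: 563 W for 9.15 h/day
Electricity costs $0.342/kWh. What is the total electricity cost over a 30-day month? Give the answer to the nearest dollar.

desktop computer: 244.9 W × 2.79 h × 30 d = 20,498 Wh = 20.5 kWh
LED light strip: 10.1 W × 2.4 h × 30 d = 727 Wh = 0.7272 kWh
ceiling fan: 26 W × 6.22 h × 30 d = 4,852 Wh = 4.852 kWh
well pump: 563 W × 9.15 h × 30 d = 154,544 Wh = 154.5 kWh
Total energy = 20.5 + 0.7272 + 4.852 + 154.5 = 180.6 kWh
Cost = 180.6 kWh × $0.342 = $61.77 ≈ $62

$62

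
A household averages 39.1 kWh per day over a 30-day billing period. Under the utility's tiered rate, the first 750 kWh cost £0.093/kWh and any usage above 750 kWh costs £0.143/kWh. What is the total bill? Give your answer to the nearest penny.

Usage = 39.1 kWh/day × 30 days = 1173 kWh
First 750 kWh × £0.093 = £69.75
Remaining 423 kWh × £0.143 = £60.49
Total = £130.24

£130.24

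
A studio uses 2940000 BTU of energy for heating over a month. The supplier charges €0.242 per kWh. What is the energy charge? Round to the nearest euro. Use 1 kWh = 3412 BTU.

2940000 BTU × (0.00029308 kWh/BTU) = 861.7 kWh
Cost = 861.7 kWh × €0.242/kWh = €208.52 ≈ €209

€209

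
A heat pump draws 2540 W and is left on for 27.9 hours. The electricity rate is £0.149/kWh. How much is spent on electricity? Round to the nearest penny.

Energy = 2540 W × 27.9 h = 70,866 Wh = 70.87 kWh
Cost = 70.87 kWh × £0.149/kWh = £10.56

£10.56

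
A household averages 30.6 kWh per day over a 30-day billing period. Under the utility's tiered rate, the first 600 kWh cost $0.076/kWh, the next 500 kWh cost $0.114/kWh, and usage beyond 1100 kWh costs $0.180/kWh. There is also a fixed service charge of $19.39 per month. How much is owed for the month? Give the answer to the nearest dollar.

$101

Usage = 30.6 kWh/day × 30 days = 918 kWh
First 600 kWh × $0.076 = $45.60
Next 318 kWh × $0.114 = $36.25
Remaining tier: 0 kWh (not reached)
Energy charge = $81.85; + service $19.39 = $101.24 ≈ $101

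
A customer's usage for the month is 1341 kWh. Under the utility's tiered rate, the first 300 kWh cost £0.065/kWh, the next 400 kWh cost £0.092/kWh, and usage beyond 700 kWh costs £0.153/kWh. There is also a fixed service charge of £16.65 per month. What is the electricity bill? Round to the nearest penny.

£171.02

First 300 kWh × £0.065 = £19.50
Next 400 kWh × £0.092 = £36.80
Remaining 641 kWh × £0.153 = £98.07
Energy charge = £154.37; + service £16.65 = £171.02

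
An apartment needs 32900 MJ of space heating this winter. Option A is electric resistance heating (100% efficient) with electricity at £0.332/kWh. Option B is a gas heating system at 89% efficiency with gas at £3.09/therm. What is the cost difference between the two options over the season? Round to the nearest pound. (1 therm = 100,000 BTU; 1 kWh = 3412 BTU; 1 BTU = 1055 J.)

£1952

Heat load = 32900 MJ = 32,900,000,000 J / 1055 = 31,184,834 BTU
Gas: input = 31,184,834 / 0.89 = 35,039,139 BTU = 350.4 therm → 350.4 × £3.09 = £1,082.71
Electric: 31,184,834 BTU / 3412 = 9,140 kWh → × £0.332 = £3,034.40
Difference = |£1,082.71 − £3,034.40| = £1,951.69 ≈ £1952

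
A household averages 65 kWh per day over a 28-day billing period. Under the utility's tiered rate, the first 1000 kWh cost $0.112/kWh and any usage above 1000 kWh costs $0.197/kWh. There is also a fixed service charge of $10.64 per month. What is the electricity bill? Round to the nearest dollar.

$284

Usage = 65 kWh/day × 28 days = 1820 kWh
First 1000 kWh × $0.112 = $112.00
Remaining 820 kWh × $0.197 = $161.54
Energy charge = $273.54; + service $10.64 = $284.18 ≈ $284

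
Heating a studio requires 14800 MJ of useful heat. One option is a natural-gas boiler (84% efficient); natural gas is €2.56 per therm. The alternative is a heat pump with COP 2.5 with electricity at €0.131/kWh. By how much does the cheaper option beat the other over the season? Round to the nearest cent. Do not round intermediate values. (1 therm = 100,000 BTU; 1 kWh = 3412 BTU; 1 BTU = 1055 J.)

Heat load = 14800 MJ = 14,800,000,000 J / 1055 = 14,028,436 BTU
Gas: input = 14,028,436 / 0.84 = 16,700,519 BTU = 167 therm → 167 × €2.56 = €427.53
Heat pump: 14,028,436 BTU / 3412 = 4,111 kWh heat; / 2.5 = 1,645 kWh in → × €0.131 = €215.44
Difference = |€427.53 − €215.44| = €212.09

€212.09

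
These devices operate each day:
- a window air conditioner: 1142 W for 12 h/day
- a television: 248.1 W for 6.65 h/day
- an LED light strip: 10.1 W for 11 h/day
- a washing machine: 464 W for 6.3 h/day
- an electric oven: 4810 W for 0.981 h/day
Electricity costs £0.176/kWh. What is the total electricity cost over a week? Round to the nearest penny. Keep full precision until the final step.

window air conditioner: 1142 W × 12 h × 7 d = 95,928 Wh = 95.93 kWh
television: 248.1 W × 6.65 h × 7 d = 11,549 Wh = 11.55 kWh
LED light strip: 10.1 W × 11 h × 7 d = 778 Wh = 0.7777 kWh
washing machine: 464 W × 6.3 h × 7 d = 20,462 Wh = 20.46 kWh
electric oven: 4810 W × 0.981 h × 7 d = 33,030 Wh = 33.03 kWh
Total energy = 95.93 + 11.55 + 0.7777 + 20.46 + 33.03 = 161.7 kWh
Cost = 161.7 kWh × £0.176 = £28.47

£28.47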